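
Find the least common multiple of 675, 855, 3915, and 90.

675 = 3^3 × 5^2
855 = 3^2 × 5 × 19
3915 = 3^3 × 5 × 29
90 = 2 × 3^2 × 5
LCM(675, 855, 3915, 90) = 2 × 3^3 × 5^2 × 19 × 29 = 743850.

743850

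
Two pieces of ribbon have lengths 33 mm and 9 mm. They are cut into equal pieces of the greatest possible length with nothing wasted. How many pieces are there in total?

Piece length = gcd(33, 9).
33 = 3 × 11
9 = 3^2
gcd(33, 9) = 3.
Total pieces = 33/3 + 9/3 = 11 + 3 = 14.

14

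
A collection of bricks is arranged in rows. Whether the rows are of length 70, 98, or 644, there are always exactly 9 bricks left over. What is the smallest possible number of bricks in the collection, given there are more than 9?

22549

N − 9 must be a common multiple of 70, 98, and 644.
70 = 2 × 5 × 7
98 = 2 × 7^2
644 = 2^2 × 7 × 23
LCM(70, 98, 644) = 2^2 × 5 × 7^2 × 23 = 22540.
Smallest N > 9 is LCM + 9 = 22540 + 9 = 22549.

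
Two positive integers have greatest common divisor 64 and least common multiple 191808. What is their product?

12275712

For any two positive integers, gcd × lcm = product = 64 × 191808 = 12275712.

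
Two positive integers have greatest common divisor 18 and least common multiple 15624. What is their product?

281232

For any two positive integers, gcd × lcm = product = 18 × 15624 = 281232.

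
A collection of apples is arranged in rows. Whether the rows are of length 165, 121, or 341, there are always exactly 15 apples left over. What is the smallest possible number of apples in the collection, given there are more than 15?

56280

N − 15 must be a common multiple of 165, 121, and 341.
165 = 3 × 5 × 11
121 = 11^2
341 = 11 × 31
LCM(165, 121, 341) = 3 × 5 × 11^2 × 31 = 56265.
Smallest N > 15 is LCM + 15 = 56265 + 15 = 56280.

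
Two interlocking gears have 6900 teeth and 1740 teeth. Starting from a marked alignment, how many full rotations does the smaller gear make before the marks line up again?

115 rotations

The first common completion time is the LCM of the periods.
6900 = 2^2 × 3 × 5^2 × 23
1740 = 2^2 × 3 × 5 × 29
LCM(6900, 1740) = 2^2 × 3 × 5^2 × 23 × 29 = 200100.
Rotations for period 1740: 200100 / 1740 = 115.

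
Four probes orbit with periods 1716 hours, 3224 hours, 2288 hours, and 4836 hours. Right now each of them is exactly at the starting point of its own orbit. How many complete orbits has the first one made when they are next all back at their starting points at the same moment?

124 orbits

The first common completion time is the LCM of the periods.
1716 = 2^2 × 3 × 11 × 13
3224 = 2^3 × 13 × 31
2288 = 2^4 × 11 × 13
4836 = 2^2 × 3 × 13 × 31
LCM(1716, 3224, 2288, 4836) = 2^4 × 3 × 11 × 13 × 31 = 212784.
Orbits for period 1716: 212784 / 1716 = 124.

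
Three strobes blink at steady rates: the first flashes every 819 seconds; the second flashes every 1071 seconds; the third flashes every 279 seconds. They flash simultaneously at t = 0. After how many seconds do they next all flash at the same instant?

The first simultaneous occurrence is after LCM of the individual periods.
819 = 3^2 × 7 × 13
1071 = 3^2 × 7 × 17
279 = 3^2 × 31
LCM(819, 1071, 279) = 3^2 × 7 × 13 × 17 × 31 = 431613.

431613 seconds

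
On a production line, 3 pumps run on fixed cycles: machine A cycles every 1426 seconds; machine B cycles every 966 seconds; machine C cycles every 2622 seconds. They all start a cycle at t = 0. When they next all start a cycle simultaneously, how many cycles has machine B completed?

The first common completion time is the LCM of the periods.
1426 = 2 × 23 × 31
966 = 2 × 3 × 7 × 23
2622 = 2 × 3 × 19 × 23
LCM(1426, 966, 2622) = 2 × 3 × 7 × 19 × 23 × 31 = 568974.
Cycles for period 966: 568974 / 966 = 589.

589 cycles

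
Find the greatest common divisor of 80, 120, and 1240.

40

80 = 2^4 × 5
120 = 2^3 × 3 × 5
1240 = 2^3 × 5 × 31
gcd(80, 120, 1240) = 2^3 × 5 = 40.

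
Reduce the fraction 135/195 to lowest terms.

9/13

135 = 3^3 × 5
195 = 3 × 5 × 13
gcd(135, 195) = 3 × 5 = 15.
Divide numerator and denominator by 15: 135/195 = 9/13.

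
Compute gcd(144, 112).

16

144 = 2^4 × 3^2
112 = 2^4 × 7
gcd(144, 112) = 2^4 = 16.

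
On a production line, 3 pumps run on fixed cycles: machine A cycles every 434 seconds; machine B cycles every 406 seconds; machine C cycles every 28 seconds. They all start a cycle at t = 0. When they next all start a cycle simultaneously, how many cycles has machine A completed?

All finish a whole number of cycles simultaneously at t = LCM of the periods.
434 = 2 × 7 × 31
406 = 2 × 7 × 29
28 = 2^2 × 7
LCM(434, 406, 28) = 2^2 × 7 × 29 × 31 = 25172.
Cycles for period 434: 25172 / 434 = 58.

58 cycles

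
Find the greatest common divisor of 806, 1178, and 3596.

62

806 = 2 × 13 × 31
1178 = 2 × 19 × 31
3596 = 2^2 × 29 × 31
gcd(806, 1178, 3596) = 2 × 31 = 62.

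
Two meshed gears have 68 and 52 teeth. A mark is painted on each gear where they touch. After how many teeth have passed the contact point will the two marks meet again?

The first simultaneous occurrence is after LCM of the individual periods.
68 = 2^2 × 17
52 = 2^2 × 13
LCM(68, 52) = 2^2 × 13 × 17 = 884.

884 teeth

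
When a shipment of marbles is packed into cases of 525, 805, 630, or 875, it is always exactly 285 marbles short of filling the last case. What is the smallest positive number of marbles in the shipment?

361965

Being 285 short of a full case of size k means N ≡ −285 (mod k), i.e. N + 285 is a multiple of each size.
525 = 3 × 5^2 × 7
805 = 5 × 7 × 23
630 = 2 × 3^2 × 5 × 7
875 = 5^3 × 7
LCM(525, 805, 630, 875) = 2 × 3^2 × 5^3 × 7 × 23 = 362250.
Smallest positive N is 362250 − 285 = 361965.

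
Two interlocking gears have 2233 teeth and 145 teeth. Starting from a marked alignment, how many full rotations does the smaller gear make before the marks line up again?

77 rotations

All finish a whole number of cycles simultaneously at t = LCM of the periods.
2233 = 7 × 11 × 29
145 = 5 × 29
LCM(2233, 145) = 5 × 7 × 11 × 29 = 11165.
Rotations for period 145: 11165 / 145 = 77.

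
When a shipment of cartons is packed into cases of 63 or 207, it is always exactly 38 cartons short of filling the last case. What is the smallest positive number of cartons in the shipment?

1411

Being 38 short of a full case of size k means N ≡ −38 (mod k), i.e. N + 38 is a multiple of each size.
63 = 3^2 × 7
207 = 3^2 × 23
LCM(63, 207) = 3^2 × 7 × 23 = 1449.
Smallest positive N is 1449 − 38 = 1411.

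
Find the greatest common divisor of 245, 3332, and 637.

245 = 5 × 7^2
3332 = 2^2 × 7^2 × 17
637 = 7^2 × 13
gcd(245, 3332, 637) = 7^2 = 49.

49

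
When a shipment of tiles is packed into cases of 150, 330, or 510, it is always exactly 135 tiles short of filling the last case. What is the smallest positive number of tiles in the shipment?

Being 135 short of a full case of size k means N ≡ −135 (mod k), i.e. N + 135 is a multiple of each size.
150 = 2 × 3 × 5^2
330 = 2 × 3 × 5 × 11
510 = 2 × 3 × 5 × 17
LCM(150, 330, 510) = 2 × 3 × 5^2 × 11 × 17 = 28050.
Smallest positive N is 28050 − 135 = 27915.

27915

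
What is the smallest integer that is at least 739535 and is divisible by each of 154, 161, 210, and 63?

The integer must be a common multiple of 154, 161, 210, and 63, so a multiple of their LCM.
154 = 2 × 7 × 11
161 = 7 × 23
210 = 2 × 3 × 5 × 7
63 = 3^2 × 7
LCM(154, 161, 210, 63) = 2 × 3^2 × 5 × 7 × 11 × 23 = 159390.
Smallest multiple of 159390 that is ≥ 739535: ⌈739535/159390⌉ × 159390 = 5 × 159390 = 796950.

796950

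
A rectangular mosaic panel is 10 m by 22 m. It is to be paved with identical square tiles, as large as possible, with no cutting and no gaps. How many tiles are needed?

Tile side = gcd(10, 22).
10 = 2 × 5
22 = 2 × 11
gcd(10, 22) = 2.
Tiles: (10/2) × (22/2) = 5 × 11 = 55.

55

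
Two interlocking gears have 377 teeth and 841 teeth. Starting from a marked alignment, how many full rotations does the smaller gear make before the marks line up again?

All finish a whole number of cycles simultaneously at t = LCM of the periods.
377 = 13 × 29
841 = 29^2
LCM(377, 841) = 13 × 29^2 = 10933.
Rotations for period 377: 10933 / 377 = 29.

29 rotations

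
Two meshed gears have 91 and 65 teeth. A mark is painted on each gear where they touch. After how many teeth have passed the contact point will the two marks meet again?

The first simultaneous occurrence is after LCM of the individual periods.
91 = 7 × 13
65 = 5 × 13
LCM(91, 65) = 5 × 7 × 13 = 455.

455 teeth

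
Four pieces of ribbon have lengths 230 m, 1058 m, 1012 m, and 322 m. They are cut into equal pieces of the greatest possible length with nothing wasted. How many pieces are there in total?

Piece length = gcd(230, 1058, 1012, 322).
230 = 2 × 5 × 23
1058 = 2 × 23^2
1012 = 2^2 × 11 × 23
322 = 2 × 7 × 23
gcd(230, 1058, 1012, 322) = 2 × 23 = 46.
Total pieces = 230/46 + 1058/46 + 1012/46 + 322/46 = 5 + 23 + 22 + 7 = 57.

57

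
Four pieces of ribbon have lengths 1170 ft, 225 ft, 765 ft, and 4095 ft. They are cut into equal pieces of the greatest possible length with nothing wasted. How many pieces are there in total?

Piece length = gcd(1170, 225, 765, 4095).
1170 = 2 × 3^2 × 5 × 13
225 = 3^2 × 5^2
765 = 3^2 × 5 × 17
4095 = 3^2 × 5 × 7 × 13
gcd(1170, 225, 765, 4095) = 3^2 × 5 = 45.
Total pieces = 1170/45 + 225/45 + 765/45 + 4095/45 = 26 + 5 + 17 + 91 = 139.

139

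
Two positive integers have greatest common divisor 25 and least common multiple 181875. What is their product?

For any two positive integers, gcd × lcm = product = 25 × 181875 = 4546875.

4546875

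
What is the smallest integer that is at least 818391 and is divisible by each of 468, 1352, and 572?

The integer must be a common multiple of 468, 1352, and 572, so a multiple of their LCM.
468 = 2^2 × 3^2 × 13
1352 = 2^3 × 13^2
572 = 2^2 × 11 × 13
LCM(468, 1352, 572) = 2^3 × 3^2 × 11 × 13^2 = 133848.
Smallest multiple of 133848 that is ≥ 818391: ⌈818391/133848⌉ × 133848 = 7 × 133848 = 936936.

936936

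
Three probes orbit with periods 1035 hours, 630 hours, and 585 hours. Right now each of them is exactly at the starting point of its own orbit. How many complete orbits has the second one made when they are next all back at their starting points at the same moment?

299 orbits

The first common completion time is the LCM of the periods.
1035 = 3^2 × 5 × 23
630 = 2 × 3^2 × 5 × 7
585 = 3^2 × 5 × 13
LCM(1035, 630, 585) = 2 × 3^2 × 5 × 7 × 13 × 23 = 188370.
Orbits for period 630: 188370 / 630 = 299.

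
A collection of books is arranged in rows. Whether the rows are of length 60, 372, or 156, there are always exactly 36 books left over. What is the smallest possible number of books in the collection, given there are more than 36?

24216

N − 36 must be a common multiple of 60, 372, and 156.
60 = 2^2 × 3 × 5
372 = 2^2 × 3 × 31
156 = 2^2 × 3 × 13
LCM(60, 372, 156) = 2^2 × 3 × 5 × 13 × 31 = 24180.
Smallest N > 36 is LCM + 36 = 24180 + 36 = 24216.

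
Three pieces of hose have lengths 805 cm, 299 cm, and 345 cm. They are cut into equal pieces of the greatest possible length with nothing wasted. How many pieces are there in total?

Piece length = gcd(805, 299, 345).
805 = 5 × 7 × 23
299 = 13 × 23
345 = 3 × 5 × 23
gcd(805, 299, 345) = 23.
Total pieces = 805/23 + 299/23 + 345/23 = 35 + 13 + 15 = 63.

63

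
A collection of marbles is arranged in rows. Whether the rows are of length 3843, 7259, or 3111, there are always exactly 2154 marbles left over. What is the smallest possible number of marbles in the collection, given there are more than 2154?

67485

N − 2154 must be a common multiple of 3843, 7259, and 3111.
3843 = 3^2 × 7 × 61
7259 = 7 × 17 × 61
3111 = 3 × 17 × 61
LCM(3843, 7259, 3111) = 3^2 × 7 × 17 × 61 = 65331.
Smallest N > 2154 is LCM + 2154 = 65331 + 2154 = 67485.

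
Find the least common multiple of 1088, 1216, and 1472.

475456

1088 = 2^6 × 17
1216 = 2^6 × 19
1472 = 2^6 × 23
LCM(1088, 1216, 1472) = 2^6 × 17 × 19 × 23 = 475456.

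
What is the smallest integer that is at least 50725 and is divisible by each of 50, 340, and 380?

64600

The integer must be a common multiple of 50, 340, and 380, so a multiple of their LCM.
50 = 2 × 5^2
340 = 2^2 × 5 × 17
380 = 2^2 × 5 × 19
LCM(50, 340, 380) = 2^2 × 5^2 × 17 × 19 = 32300.
Smallest multiple of 32300 that is ≥ 50725: ⌈50725/32300⌉ × 32300 = 2 × 32300 = 64600.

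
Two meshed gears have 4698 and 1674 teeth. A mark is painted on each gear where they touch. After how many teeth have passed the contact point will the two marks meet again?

145638 teeth

We need the least common multiple of the intervals.
4698 = 2 × 3^4 × 29
1674 = 2 × 3^3 × 31
LCM(4698, 1674) = 2 × 3^4 × 29 × 31 = 145638.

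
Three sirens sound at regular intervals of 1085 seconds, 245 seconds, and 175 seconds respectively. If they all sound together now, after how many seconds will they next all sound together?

They coincide at every common multiple of the periods; the first is the LCM.
1085 = 5 × 7 × 31
245 = 5 × 7^2
175 = 5^2 × 7
LCM(1085, 245, 175) = 5^2 × 7^2 × 31 = 37975.

37975 seconds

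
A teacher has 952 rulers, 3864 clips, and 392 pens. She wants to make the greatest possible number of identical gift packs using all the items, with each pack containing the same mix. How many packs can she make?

The pack count must divide each quantity, so the greatest is gcd(952, 3864, 392).
952 = 2^3 × 7 × 17
3864 = 2^3 × 3 × 7 × 23
392 = 2^3 × 7^2
gcd(952, 3864, 392) = 2^3 × 7 = 56.

56 packs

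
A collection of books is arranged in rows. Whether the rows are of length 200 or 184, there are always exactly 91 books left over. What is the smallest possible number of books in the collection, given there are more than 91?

4691

N − 91 must be a common multiple of 200 and 184.
200 = 2^3 × 5^2
184 = 2^3 × 23
LCM(200, 184) = 2^3 × 5^2 × 23 = 4600.
Smallest N > 91 is LCM + 91 = 4600 + 91 = 4691.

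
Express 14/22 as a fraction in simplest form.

7/11

14 = 2 × 7
22 = 2 × 11
gcd(14, 22) = 2.
Divide numerator and denominator by 2: 14/22 = 7/11.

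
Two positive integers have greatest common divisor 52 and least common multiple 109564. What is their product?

For any two positive integers, gcd × lcm = product = 52 × 109564 = 5697328.

5697328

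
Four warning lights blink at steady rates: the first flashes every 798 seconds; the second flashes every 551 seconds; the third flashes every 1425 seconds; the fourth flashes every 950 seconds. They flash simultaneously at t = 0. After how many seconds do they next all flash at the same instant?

578550 seconds

They coincide at every common multiple of the periods; the first is the LCM.
798 = 2 × 3 × 7 × 19
551 = 19 × 29
1425 = 3 × 5^2 × 19
950 = 2 × 5^2 × 19
LCM(798, 551, 1425, 950) = 2 × 3 × 5^2 × 7 × 19 × 29 = 578550.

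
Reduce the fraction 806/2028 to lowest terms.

806 = 2 × 13 × 31
2028 = 2^2 × 3 × 13^2
gcd(806, 2028) = 2 × 13 = 26.
Divide numerator and denominator by 26: 806/2028 = 31/78.

31/78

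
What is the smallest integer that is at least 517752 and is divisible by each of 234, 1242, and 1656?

The integer must be a common multiple of 234, 1242, and 1656, so a multiple of their LCM.
234 = 2 × 3^2 × 13
1242 = 2 × 3^3 × 23
1656 = 2^3 × 3^2 × 23
LCM(234, 1242, 1656) = 2^3 × 3^3 × 13 × 23 = 64584.
Smallest multiple of 64584 that is ≥ 517752: ⌈517752/64584⌉ × 64584 = 9 × 64584 = 581256.

581256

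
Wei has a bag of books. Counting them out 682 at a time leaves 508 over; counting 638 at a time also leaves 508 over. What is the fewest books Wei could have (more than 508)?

N − 508 must be a common multiple of 682 and 638.
682 = 2 × 11 × 31
638 = 2 × 11 × 29
LCM(682, 638) = 2 × 11 × 29 × 31 = 19778.
Smallest N > 508 is LCM + 508 = 19778 + 508 = 20286.

20286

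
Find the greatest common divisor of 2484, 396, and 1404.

36

2484 = 2^2 × 3^3 × 23
396 = 2^2 × 3^2 × 11
1404 = 2^2 × 3^3 × 13
gcd(2484, 396, 1404) = 2^2 × 3^2 = 36.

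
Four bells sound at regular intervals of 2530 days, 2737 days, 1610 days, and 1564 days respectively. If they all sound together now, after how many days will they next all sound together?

The first simultaneous occurrence is after LCM of the individual periods.
2530 = 2 × 5 × 11 × 23
2737 = 7 × 17 × 23
1610 = 2 × 5 × 7 × 23
1564 = 2^2 × 17 × 23
LCM(2530, 2737, 1610, 1564) = 2^2 × 5 × 7 × 11 × 17 × 23 = 602140.

602140 days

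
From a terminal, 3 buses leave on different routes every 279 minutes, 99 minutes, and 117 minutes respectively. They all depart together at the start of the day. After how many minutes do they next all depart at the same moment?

39897 minutes

The first simultaneous occurrence is after LCM of the individual periods.
279 = 3^2 × 31
99 = 3^2 × 11
117 = 3^2 × 13
LCM(279, 99, 117) = 3^2 × 11 × 13 × 31 = 39897.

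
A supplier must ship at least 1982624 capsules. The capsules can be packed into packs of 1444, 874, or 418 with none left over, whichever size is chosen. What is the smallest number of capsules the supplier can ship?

The number of capsules must be a common multiple of 1444, 874, and 418, so a multiple of their LCM.
1444 = 2^2 × 19^2
874 = 2 × 19 × 23
418 = 2 × 11 × 19
LCM(1444, 874, 418) = 2^2 × 11 × 19^2 × 23 = 365332.
Smallest multiple of 365332 that is ≥ 1982624: ⌈1982624/365332⌉ × 365332 = 6 × 365332 = 2191992.

2191992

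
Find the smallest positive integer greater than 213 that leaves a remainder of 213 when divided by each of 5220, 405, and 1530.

798873

N − 213 must be a common multiple of 5220, 405, and 1530.
5220 = 2^2 × 3^2 × 5 × 29
405 = 3^4 × 5
1530 = 2 × 3^2 × 5 × 17
LCM(5220, 405, 1530) = 2^2 × 3^4 × 5 × 17 × 29 = 798660.
Smallest N > 213 is LCM + 213 = 798660 + 213 = 798873.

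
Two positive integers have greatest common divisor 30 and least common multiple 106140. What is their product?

For any two positive integers, gcd × lcm = product = 30 × 106140 = 3184200.

3184200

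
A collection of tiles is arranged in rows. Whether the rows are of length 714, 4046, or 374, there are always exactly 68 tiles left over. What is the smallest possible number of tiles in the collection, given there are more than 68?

133586

N − 68 must be a common multiple of 714, 4046, and 374.
714 = 2 × 3 × 7 × 17
4046 = 2 × 7 × 17^2
374 = 2 × 11 × 17
LCM(714, 4046, 374) = 2 × 3 × 7 × 11 × 17^2 = 133518.
Smallest N > 68 is LCM + 68 = 133518 + 68 = 133586.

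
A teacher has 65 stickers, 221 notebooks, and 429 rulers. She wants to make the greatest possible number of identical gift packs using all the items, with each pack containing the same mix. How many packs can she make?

13 packs

The pack count must divide each quantity, so the greatest is gcd(65, 221, 429).
65 = 5 × 13
221 = 13 × 17
429 = 3 × 11 × 13
gcd(65, 221, 429) = 13.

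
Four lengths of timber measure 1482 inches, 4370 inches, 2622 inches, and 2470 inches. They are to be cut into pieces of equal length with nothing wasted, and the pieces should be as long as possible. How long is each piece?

Each piece length must divide every original length, so the longest possible is gcd(1482, 4370, 2622, 2470).
1482 = 2 × 3 × 13 × 19
4370 = 2 × 5 × 19 × 23
2622 = 2 × 3 × 19 × 23
2470 = 2 × 5 × 13 × 19
gcd(1482, 4370, 2622, 2470) = 2 × 19 = 38.

38 inches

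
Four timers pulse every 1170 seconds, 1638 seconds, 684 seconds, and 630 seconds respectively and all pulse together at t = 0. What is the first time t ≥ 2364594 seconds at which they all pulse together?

Joint pulses occur at multiples of LCM(1170, 1638, 684, 630).
1170 = 2 × 3^2 × 5 × 13
1638 = 2 × 3^2 × 7 × 13
684 = 2^2 × 3^2 × 19
630 = 2 × 3^2 × 5 × 7
LCM(1170, 1638, 684, 630) = 2^2 × 3^2 × 5 × 7 × 13 × 19 = 311220.
Smallest multiple of 311220 that is ≥ 2364594: ⌈2364594/311220⌉ × 311220 = 8 × 311220 = 2489760.

2489760 seconds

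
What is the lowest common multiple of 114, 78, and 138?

114 = 2 × 3 × 19
78 = 2 × 3 × 13
138 = 2 × 3 × 23
LCM(114, 78, 138) = 2 × 3 × 13 × 19 × 23 = 34086.

34086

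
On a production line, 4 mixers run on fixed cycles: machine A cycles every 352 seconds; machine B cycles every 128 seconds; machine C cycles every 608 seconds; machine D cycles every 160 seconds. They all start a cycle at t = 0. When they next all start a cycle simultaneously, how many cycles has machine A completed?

380 cycles

They are all back at their starting positions together after one LCM of the periods.
352 = 2^5 × 11
128 = 2^7
608 = 2^5 × 19
160 = 2^5 × 5
LCM(352, 128, 608, 160) = 2^7 × 5 × 11 × 19 = 133760.
Cycles for period 352: 133760 / 352 = 380.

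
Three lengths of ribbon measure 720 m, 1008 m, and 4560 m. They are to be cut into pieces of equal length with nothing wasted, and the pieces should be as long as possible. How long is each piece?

The greatest length dividing all of 720, 1008, and 4560 is their gcd.
720 = 2^4 × 3^2 × 5
1008 = 2^4 × 3^2 × 7
4560 = 2^4 × 3 × 5 × 19
gcd(720, 1008, 4560) = 2^4 × 3 = 48.

48 m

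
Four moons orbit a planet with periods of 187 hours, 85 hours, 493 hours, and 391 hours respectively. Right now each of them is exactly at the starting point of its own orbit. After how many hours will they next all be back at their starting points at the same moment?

The first simultaneous occurrence is after LCM of the individual periods.
187 = 11 × 17
85 = 5 × 17
493 = 17 × 29
391 = 17 × 23
LCM(187, 85, 493, 391) = 5 × 11 × 17 × 23 × 29 = 623645.

623645 hours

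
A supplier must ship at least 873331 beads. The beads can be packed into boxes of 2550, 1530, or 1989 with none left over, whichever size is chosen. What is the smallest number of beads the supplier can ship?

895050

The number of beads must be a common multiple of 2550, 1530, and 1989, so a multiple of their LCM.
2550 = 2 × 3 × 5^2 × 17
1530 = 2 × 3^2 × 5 × 17
1989 = 3^2 × 13 × 17
LCM(2550, 1530, 1989) = 2 × 3^2 × 5^2 × 13 × 17 = 99450.
Smallest multiple of 99450 that is ≥ 873331: ⌈873331/99450⌉ × 99450 = 9 × 99450 = 895050.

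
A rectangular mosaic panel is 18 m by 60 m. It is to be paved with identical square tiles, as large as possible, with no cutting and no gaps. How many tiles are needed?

Tile side = gcd(18, 60).
18 = 2 × 3^2
60 = 2^2 × 3 × 5
gcd(18, 60) = 2 × 3 = 6.
Tiles: (18/6) × (60/6) = 3 × 10 = 30.

30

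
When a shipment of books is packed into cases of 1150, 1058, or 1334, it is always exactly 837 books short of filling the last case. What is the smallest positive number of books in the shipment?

766213

Being 837 short of a full case of size k means N ≡ −837 (mod k), i.e. N + 837 is a multiple of each size.
1150 = 2 × 5^2 × 23
1058 = 2 × 23^2
1334 = 2 × 23 × 29
LCM(1150, 1058, 1334) = 2 × 5^2 × 23^2 × 29 = 767050.
Smallest positive N is 767050 − 837 = 766213.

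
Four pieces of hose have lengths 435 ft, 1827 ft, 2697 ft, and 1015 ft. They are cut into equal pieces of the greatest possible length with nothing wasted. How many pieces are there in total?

Piece length = gcd(435, 1827, 2697, 1015).
435 = 3 × 5 × 29
1827 = 3^2 × 7 × 29
2697 = 3 × 29 × 31
1015 = 5 × 7 × 29
gcd(435, 1827, 2697, 1015) = 29.
Total pieces = 435/29 + 1827/29 + 2697/29 + 1015/29 = 15 + 63 + 93 + 35 = 206.

206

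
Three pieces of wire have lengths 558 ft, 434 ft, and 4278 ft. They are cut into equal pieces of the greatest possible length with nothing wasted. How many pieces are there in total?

Piece length = gcd(558, 434, 4278).
558 = 2 × 3^2 × 31
434 = 2 × 7 × 31
4278 = 2 × 3 × 23 × 31
gcd(558, 434, 4278) = 2 × 31 = 62.
Total pieces = 558/62 + 434/62 + 4278/62 = 9 + 7 + 69 = 85.

85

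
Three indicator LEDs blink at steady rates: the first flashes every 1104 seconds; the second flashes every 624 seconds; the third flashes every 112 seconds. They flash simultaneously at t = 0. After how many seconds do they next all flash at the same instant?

They coincide at every common multiple of the periods; the first is the LCM.
1104 = 2^4 × 3 × 23
624 = 2^4 × 3 × 13
112 = 2^4 × 7
LCM(1104, 624, 112) = 2^4 × 3 × 7 × 13 × 23 = 100464.

100464 seconds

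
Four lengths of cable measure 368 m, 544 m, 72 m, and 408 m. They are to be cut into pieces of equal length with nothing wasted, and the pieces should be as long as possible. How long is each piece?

8 m

The greatest length dividing all of 368, 544, 72, and 408 is their gcd.
368 = 2^4 × 23
544 = 2^5 × 17
72 = 2^3 × 3^2
408 = 2^3 × 3 × 17
gcd(368, 544, 72, 408) = 2^3 = 8.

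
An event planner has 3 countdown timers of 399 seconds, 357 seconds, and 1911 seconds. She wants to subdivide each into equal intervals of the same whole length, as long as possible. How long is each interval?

21 seconds

The interval must divide each timer length; the longest such is the gcd.
399 = 3 × 7 × 19
357 = 3 × 7 × 17
1911 = 3 × 7^2 × 13
gcd(399, 357, 1911) = 3 × 7 = 21.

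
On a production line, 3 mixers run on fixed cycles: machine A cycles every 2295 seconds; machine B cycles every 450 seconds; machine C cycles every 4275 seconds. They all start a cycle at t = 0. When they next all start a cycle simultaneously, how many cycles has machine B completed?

969 cycles

They are all back at their starting positions together after one LCM of the periods.
2295 = 3^3 × 5 × 17
450 = 2 × 3^2 × 5^2
4275 = 3^2 × 5^2 × 19
LCM(2295, 450, 4275) = 2 × 3^3 × 5^2 × 17 × 19 = 436050.
Cycles for period 450: 436050 / 450 = 969.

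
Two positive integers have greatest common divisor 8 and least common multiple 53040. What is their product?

424320

For any two positive integers, gcd × lcm = product = 8 × 53040 = 424320.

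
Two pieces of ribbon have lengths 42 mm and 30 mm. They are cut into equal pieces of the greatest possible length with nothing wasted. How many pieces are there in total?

Piece length = gcd(42, 30).
42 = 2 × 3 × 7
30 = 2 × 3 × 5
gcd(42, 30) = 2 × 3 = 6.
Total pieces = 42/6 + 30/6 = 7 + 5 = 12.

12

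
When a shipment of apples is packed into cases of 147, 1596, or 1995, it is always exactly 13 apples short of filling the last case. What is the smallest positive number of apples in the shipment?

55847

Being 13 short of a full case of size k means N ≡ −13 (mod k), i.e. N + 13 is a multiple of each size.
147 = 3 × 7^2
1596 = 2^2 × 3 × 7 × 19
1995 = 3 × 5 × 7 × 19
LCM(147, 1596, 1995) = 2^2 × 3 × 5 × 7^2 × 19 = 55860.
Smallest positive N is 55860 − 13 = 55847.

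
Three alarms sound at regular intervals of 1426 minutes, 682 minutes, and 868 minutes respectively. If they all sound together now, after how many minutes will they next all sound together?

219604 minutes

We need the least common multiple of the intervals.
1426 = 2 × 23 × 31
682 = 2 × 11 × 31
868 = 2^2 × 7 × 31
LCM(1426, 682, 868) = 2^2 × 7 × 11 × 23 × 31 = 219604.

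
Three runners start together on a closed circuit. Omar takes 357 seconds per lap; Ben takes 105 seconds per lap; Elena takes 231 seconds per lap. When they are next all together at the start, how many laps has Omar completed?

They are all back at their starting positions together after one LCM of the periods.
357 = 3 × 7 × 17
105 = 3 × 5 × 7
231 = 3 × 7 × 11
LCM(357, 105, 231) = 3 × 5 × 7 × 11 × 17 = 19635.
Laps for period 357: 19635 / 357 = 55.

55 laps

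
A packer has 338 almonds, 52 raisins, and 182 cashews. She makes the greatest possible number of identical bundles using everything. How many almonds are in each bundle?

13

Number of bundles = gcd(338, 52, 182).
338 = 2 × 13^2
52 = 2^2 × 13
182 = 2 × 7 × 13
gcd(338, 52, 182) = 2 × 13 = 26.
almonds per bundle = 338 / 26 = 13.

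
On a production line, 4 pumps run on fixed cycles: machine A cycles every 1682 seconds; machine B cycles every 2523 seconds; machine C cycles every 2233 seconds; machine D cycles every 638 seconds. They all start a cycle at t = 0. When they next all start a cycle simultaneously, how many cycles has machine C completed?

The first common completion time is the LCM of the periods.
1682 = 2 × 29^2
2523 = 3 × 29^2
2233 = 7 × 11 × 29
638 = 2 × 11 × 29
LCM(1682, 2523, 2233, 638) = 2 × 3 × 7 × 11 × 29^2 = 388542.
Cycles for period 2233: 388542 / 2233 = 174.

174 cycles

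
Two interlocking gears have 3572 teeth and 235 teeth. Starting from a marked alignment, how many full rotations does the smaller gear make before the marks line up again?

They are all back at their starting positions together after one LCM of the periods.
3572 = 2^2 × 19 × 47
235 = 5 × 47
LCM(3572, 235) = 2^2 × 5 × 19 × 47 = 17860.
Rotations for period 235: 17860 / 235 = 76.

76 rotations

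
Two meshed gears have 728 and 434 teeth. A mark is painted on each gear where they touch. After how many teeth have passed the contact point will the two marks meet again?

22568 teeth

The first simultaneous occurrence is after LCM of the individual periods.
728 = 2^3 × 7 × 13
434 = 2 × 7 × 31
LCM(728, 434) = 2^3 × 7 × 13 × 31 = 22568.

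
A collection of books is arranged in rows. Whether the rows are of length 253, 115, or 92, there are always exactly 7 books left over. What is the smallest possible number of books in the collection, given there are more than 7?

5067

N − 7 must be a common multiple of 253, 115, and 92.
253 = 11 × 23
115 = 5 × 23
92 = 2^2 × 23
LCM(253, 115, 92) = 2^2 × 5 × 11 × 23 = 5060.
Smallest N > 7 is LCM + 7 = 5060 + 7 = 5067.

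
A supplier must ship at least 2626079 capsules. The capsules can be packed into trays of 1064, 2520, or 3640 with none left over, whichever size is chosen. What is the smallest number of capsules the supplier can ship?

3112200

The number of capsules must be a common multiple of 1064, 2520, and 3640, so a multiple of their LCM.
1064 = 2^3 × 7 × 19
2520 = 2^3 × 3^2 × 5 × 7
3640 = 2^3 × 5 × 7 × 13
LCM(1064, 2520, 3640) = 2^3 × 3^2 × 5 × 7 × 13 × 19 = 622440.
Smallest multiple of 622440 that is ≥ 2626079: ⌈2626079/622440⌉ × 622440 = 5 × 622440 = 3112200.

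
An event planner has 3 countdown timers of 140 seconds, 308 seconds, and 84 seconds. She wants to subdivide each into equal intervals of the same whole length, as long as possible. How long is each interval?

28 seconds

The interval must divide each timer length; the longest such is the gcd.
140 = 2^2 × 5 × 7
308 = 2^2 × 7 × 11
84 = 2^2 × 3 × 7
gcd(140, 308, 84) = 2^2 × 7 = 28.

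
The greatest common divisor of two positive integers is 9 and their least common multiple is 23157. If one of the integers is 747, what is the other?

279

For two integers, gcd × lcm = product, so the other is (9 × 23157) / 747 = 208413 / 747 = 279.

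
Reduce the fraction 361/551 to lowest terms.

19/29

361 = 19^2
551 = 19 × 29
gcd(361, 551) = 19.
Divide numerator and denominator by 19: 361/551 = 19/29.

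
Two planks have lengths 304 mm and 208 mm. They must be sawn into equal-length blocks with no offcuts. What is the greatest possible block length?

By the Euclidean algorithm:
304 = 1 × 208 + 96
208 = 2 × 96 + 16
96 = 6 × 16 + 0
gcd(304, 208) = 16.

16 mm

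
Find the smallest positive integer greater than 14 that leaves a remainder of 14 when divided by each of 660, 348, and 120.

38294

N − 14 must be a common multiple of 660, 348, and 120.
660 = 2^2 × 3 × 5 × 11
348 = 2^2 × 3 × 29
120 = 2^3 × 3 × 5
LCM(660, 348, 120) = 2^3 × 3 × 5 × 11 × 29 = 38280.
Smallest N > 14 is LCM + 14 = 38280 + 14 = 38294.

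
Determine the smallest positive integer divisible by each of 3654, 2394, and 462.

3654 = 2 × 3^2 × 7 × 29
2394 = 2 × 3^2 × 7 × 19
462 = 2 × 3 × 7 × 11
LCM(3654, 2394, 462) = 2 × 3^2 × 7 × 11 × 19 × 29 = 763686.

763686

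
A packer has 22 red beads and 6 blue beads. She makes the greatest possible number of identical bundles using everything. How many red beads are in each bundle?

11

Number of bundles = gcd(22, 6).
22 = 2 × 11
6 = 2 × 3
gcd(22, 6) = 2.
red beads per bundle = 22 / 2 = 11.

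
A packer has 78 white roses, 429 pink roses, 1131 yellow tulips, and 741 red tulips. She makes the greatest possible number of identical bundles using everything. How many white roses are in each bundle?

Number of bundles = gcd(78, 429, 1131, 741).
78 = 2 × 3 × 13
429 = 3 × 11 × 13
1131 = 3 × 13 × 29
741 = 3 × 13 × 19
gcd(78, 429, 1131, 741) = 3 × 13 = 39.
white roses per bundle = 78 / 39 = 2.

2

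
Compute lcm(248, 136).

4216

248 = 2^3 × 31
136 = 2^3 × 17
LCM(248, 136) = 2^3 × 17 × 31 = 4216.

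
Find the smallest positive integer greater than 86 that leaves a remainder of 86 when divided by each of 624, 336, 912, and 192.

332054

N − 86 must be a common multiple of 624, 336, 912, and 192.
624 = 2^4 × 3 × 13
336 = 2^4 × 3 × 7
912 = 2^4 × 3 × 19
192 = 2^6 × 3
LCM(624, 336, 912, 192) = 2^6 × 3 × 7 × 13 × 19 = 331968.
Smallest N > 86 is LCM + 86 = 331968 + 86 = 332054.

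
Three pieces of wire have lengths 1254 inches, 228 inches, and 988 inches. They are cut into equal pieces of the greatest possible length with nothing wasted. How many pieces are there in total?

Piece length = gcd(1254, 228, 988).
1254 = 2 × 3 × 11 × 19
228 = 2^2 × 3 × 19
988 = 2^2 × 13 × 19
gcd(1254, 228, 988) = 2 × 19 = 38.
Total pieces = 1254/38 + 228/38 + 988/38 = 33 + 6 + 26 = 65.

65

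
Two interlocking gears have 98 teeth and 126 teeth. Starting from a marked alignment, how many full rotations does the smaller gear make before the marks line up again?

The first common completion time is the LCM of the periods.
98 = 2 × 7^2
126 = 2 × 3^2 × 7
LCM(98, 126) = 2 × 3^2 × 7^2 = 882.
Rotations for period 98: 882 / 98 = 9.

9 rotations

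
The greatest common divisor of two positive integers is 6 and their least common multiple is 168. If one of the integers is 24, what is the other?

For two integers, gcd × lcm = product, so the other is (6 × 168) / 24 = 1008 / 24 = 42.

42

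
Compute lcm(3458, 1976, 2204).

401128

3458 = 2 × 7 × 13 × 19
1976 = 2^3 × 13 × 19
2204 = 2^2 × 19 × 29
LCM(3458, 1976, 2204) = 2^3 × 7 × 13 × 19 × 29 = 401128.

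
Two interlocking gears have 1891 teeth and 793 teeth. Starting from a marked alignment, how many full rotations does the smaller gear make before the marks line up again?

31 rotations

All finish a whole number of cycles simultaneously at t = LCM of the periods.
1891 = 31 × 61
793 = 13 × 61
LCM(1891, 793) = 13 × 31 × 61 = 24583.
Rotations for period 793: 24583 / 793 = 31.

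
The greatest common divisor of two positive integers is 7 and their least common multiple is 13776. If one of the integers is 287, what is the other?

For two integers, gcd × lcm = product, so the other is (7 × 13776) / 287 = 96432 / 287 = 336.

336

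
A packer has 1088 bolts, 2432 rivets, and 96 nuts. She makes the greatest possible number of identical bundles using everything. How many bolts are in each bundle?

Number of bundles = gcd(1088, 2432, 96).
1088 = 2^6 × 17
2432 = 2^7 × 19
96 = 2^5 × 3
gcd(1088, 2432, 96) = 2^5 = 32.
bolts per bundle = 1088 / 32 = 34.

34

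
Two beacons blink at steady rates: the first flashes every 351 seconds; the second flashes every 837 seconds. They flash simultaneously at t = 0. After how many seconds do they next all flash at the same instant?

We need the least common multiple of the intervals.
351 = 3^3 × 13
837 = 3^3 × 31
LCM(351, 837) = 3^3 × 13 × 31 = 10881.

10881 seconds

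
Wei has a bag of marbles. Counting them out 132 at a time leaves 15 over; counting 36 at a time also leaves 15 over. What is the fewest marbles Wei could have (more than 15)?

411

N − 15 must be a common multiple of 132 and 36.
132 = 2^2 × 3 × 11
36 = 2^2 × 3^2
LCM(132, 36) = 2^2 × 3^2 × 11 = 396.
Smallest N > 15 is LCM + 15 = 396 + 15 = 411.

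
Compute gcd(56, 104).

8

56 = 2^3 × 7
104 = 2^3 × 13
gcd(56, 104) = 2^3 = 8.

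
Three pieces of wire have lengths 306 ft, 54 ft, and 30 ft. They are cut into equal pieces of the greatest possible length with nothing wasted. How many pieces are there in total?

65

Piece length = gcd(306, 54, 30).
306 = 2 × 3^2 × 17
54 = 2 × 3^3
30 = 2 × 3 × 5
gcd(306, 54, 30) = 2 × 3 = 6.
Total pieces = 306/6 + 54/6 + 30/6 = 51 + 9 + 5 = 65.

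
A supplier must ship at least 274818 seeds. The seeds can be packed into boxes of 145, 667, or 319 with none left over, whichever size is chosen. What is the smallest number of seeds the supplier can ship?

The number of seeds must be a common multiple of 145, 667, and 319, so a multiple of their LCM.
145 = 5 × 29
667 = 23 × 29
319 = 11 × 29
LCM(145, 667, 319) = 5 × 11 × 23 × 29 = 36685.
Smallest multiple of 36685 that is ≥ 274818: ⌈274818/36685⌉ × 36685 = 8 × 36685 = 293480.

293480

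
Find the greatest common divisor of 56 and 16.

56 = 2^3 × 7
16 = 2^4
gcd(56, 16) = 2^3 = 8.

8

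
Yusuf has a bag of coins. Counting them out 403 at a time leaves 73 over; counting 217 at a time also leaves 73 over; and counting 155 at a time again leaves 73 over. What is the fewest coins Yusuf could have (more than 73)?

N − 73 must be a common multiple of 403, 217, and 155.
403 = 13 × 31
217 = 7 × 31
155 = 5 × 31
LCM(403, 217, 155) = 5 × 7 × 13 × 31 = 14105.
Smallest N > 73 is LCM + 73 = 14105 + 73 = 14178.

14178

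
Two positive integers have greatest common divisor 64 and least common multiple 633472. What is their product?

40542208

For any two positive integers, gcd × lcm = product = 64 × 633472 = 40542208.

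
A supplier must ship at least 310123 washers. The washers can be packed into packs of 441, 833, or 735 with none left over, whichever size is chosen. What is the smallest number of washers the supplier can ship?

The number of washers must be a common multiple of 441, 833, and 735, so a multiple of their LCM.
441 = 3^2 × 7^2
833 = 7^2 × 17
735 = 3 × 5 × 7^2
LCM(441, 833, 735) = 3^2 × 5 × 7^2 × 17 = 37485.
Smallest multiple of 37485 that is ≥ 310123: ⌈310123/37485⌉ × 37485 = 9 × 37485 = 337365.

337365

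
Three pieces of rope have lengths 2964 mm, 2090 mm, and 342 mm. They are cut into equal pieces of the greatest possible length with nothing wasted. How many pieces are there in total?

142

Piece length = gcd(2964, 2090, 342).
2964 = 2^2 × 3 × 13 × 19
2090 = 2 × 5 × 11 × 19
342 = 2 × 3^2 × 19
gcd(2964, 2090, 342) = 2 × 19 = 38.
Total pieces = 2964/38 + 2090/38 + 342/38 = 78 + 55 + 9 = 142.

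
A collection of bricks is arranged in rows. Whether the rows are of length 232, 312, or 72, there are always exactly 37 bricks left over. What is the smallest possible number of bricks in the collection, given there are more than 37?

N − 37 must be a common multiple of 232, 312, and 72.
232 = 2^3 × 29
312 = 2^3 × 3 × 13
72 = 2^3 × 3^2
LCM(232, 312, 72) = 2^3 × 3^2 × 13 × 29 = 27144.
Smallest N > 37 is LCM + 37 = 27144 + 37 = 27181.

27181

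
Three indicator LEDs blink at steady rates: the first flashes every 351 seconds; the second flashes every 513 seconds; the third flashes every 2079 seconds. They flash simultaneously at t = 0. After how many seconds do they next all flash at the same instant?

We need the least common multiple of the intervals.
351 = 3^3 × 13
513 = 3^3 × 19
2079 = 3^3 × 7 × 11
LCM(351, 513, 2079) = 3^3 × 7 × 11 × 13 × 19 = 513513.

513513 seconds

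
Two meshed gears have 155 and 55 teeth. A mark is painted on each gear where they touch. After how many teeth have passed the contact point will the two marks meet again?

1705 teeth

The first simultaneous occurrence is after LCM of the individual periods.
155 = 5 × 31
55 = 5 × 11
LCM(155, 55) = 5 × 11 × 31 = 1705.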